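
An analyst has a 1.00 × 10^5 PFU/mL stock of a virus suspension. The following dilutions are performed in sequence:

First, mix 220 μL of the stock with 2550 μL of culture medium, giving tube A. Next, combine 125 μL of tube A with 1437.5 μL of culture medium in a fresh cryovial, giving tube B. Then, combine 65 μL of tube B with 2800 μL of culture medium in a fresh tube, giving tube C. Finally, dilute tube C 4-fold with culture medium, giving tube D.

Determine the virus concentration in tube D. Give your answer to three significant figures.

3.60 PFU/mL

Step 1: 220 μL + 2550 μL = 2770 μL total → factor 2770/220 = 12.591
Step 2: 125 μL + 1437.5 μL = 1562.5 μL total → factor 1562.5/125 = 12.5
Step 3: 65 μL + 2800 μL = 2865 μL total → factor 2865/65 = 44.077
Step 4: 4-fold → factor 4
Overall dilution factor = 12.591 × 12.5 × 44.077 × 4 = 27748
Final = 1.00 × 10^5 PFU/mL / 27748 = 3.60 PFU/mL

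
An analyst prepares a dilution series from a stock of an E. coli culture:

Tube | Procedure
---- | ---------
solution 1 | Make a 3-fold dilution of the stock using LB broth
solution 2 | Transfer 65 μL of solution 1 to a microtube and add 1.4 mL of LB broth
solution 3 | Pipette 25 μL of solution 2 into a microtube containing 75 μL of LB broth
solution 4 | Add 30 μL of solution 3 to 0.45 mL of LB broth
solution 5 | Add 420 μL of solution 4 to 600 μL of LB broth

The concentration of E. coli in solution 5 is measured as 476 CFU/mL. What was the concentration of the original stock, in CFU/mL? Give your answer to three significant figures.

5.00 × 10^6 CFU/mL

Step 1: 3-fold → factor 3
Step 2: 65 μL + 1.4 mL = 1465 μL total → factor 1465/65 = 22.538
Step 3: 25 μL + 75 μL = 100 μL total → factor 100/25 = 4
Step 4: 30 μL + 0.45 mL = 480 μL total → factor 480/30 = 16
Step 5: 420 μL + 600 μL = 1020 μL total → factor 1020/420 = 2.4286
Overall dilution factor = 3 × 22.538 × 4 × 16 × 2.4286 = 10509
Stock = 476 CFU/mL × 10509 = 5.00 × 10^6 CFU/mL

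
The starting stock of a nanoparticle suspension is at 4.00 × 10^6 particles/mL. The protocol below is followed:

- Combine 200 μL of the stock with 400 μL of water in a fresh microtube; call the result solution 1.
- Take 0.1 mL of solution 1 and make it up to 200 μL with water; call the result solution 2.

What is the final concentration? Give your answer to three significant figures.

6.67 × 10^5 particles/mL

Step 1: 200 μL + 400 μL = 600 μL total → factor 600/200 = 3
Step 2: 0.1 mL brought to 200 μL → factor 0.2/0.1 = 2
Overall dilution factor = 3 × 2 = 6
Final = 4.00 × 10^6 particles/mL / 6 = 6.67 × 10^5 particles/mL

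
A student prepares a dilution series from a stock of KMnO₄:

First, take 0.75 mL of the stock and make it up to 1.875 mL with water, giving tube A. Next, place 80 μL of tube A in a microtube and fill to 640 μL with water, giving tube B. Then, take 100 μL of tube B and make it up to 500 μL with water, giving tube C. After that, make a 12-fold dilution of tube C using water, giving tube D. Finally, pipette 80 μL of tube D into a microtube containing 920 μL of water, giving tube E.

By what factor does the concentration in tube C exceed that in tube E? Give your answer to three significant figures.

Step 1: 0.75 mL brought to 1.875 mL → factor 1.875/0.75 = 2.5
Step 2: 80 μL brought to 640 μL → factor 640/80 = 8
Step 3: 100 μL brought to 500 μL → factor 500/100 = 5
Step 4: 12-fold → factor 12
Step 5: 80 μL + 920 μL = 1000 μL total → factor 1000/80 = 12.5
Dilution factor to tube C = 100; to tube E = 15000
[tube C]/[tube E] = (factor to tube E)/(factor to tube C) = 15000/100 = 150

150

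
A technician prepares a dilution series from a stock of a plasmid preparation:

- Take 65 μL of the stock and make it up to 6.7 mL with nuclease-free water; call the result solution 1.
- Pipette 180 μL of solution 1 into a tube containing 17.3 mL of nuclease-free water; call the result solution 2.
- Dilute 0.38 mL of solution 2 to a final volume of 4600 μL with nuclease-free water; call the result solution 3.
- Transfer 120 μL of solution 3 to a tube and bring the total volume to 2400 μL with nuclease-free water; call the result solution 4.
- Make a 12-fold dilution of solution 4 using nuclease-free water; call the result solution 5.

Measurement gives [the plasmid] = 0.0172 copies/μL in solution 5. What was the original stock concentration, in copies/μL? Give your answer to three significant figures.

5.00 × 10^5 copies/μL

Step 1: 65 μL brought to 6.7 mL → factor 6700/65 = 103.08
Step 2: 180 μL + 17.3 mL = 17480 μL total → factor 17480/180 = 97.111
Step 3: 0.38 mL brought to 4600 μL → factor 4.6/0.38 = 12.105
Step 4: 120 μL brought to 2400 μL → factor 2400/120 = 20
Step 5: 12-fold → factor 12
Overall dilution factor = 103.08 × 97.111 × 12.105 × 20 × 12 = 2.9081 × 10^7
Stock = 0.0172 copies/μL × 2.9081 × 10^7 = 5.00 × 10^5 copies/μL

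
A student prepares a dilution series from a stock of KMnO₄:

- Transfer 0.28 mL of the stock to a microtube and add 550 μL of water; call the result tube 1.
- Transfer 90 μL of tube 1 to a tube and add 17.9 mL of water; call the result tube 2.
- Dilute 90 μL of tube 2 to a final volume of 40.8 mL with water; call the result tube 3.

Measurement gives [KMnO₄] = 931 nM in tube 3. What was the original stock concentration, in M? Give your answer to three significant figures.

Step 1: 0.28 mL + 550 μL = 0.83 mL total → factor 0.83/0.28 = 2.9643
Step 2: 90 μL + 17.9 mL = 17990 μL total → factor 17990/90 = 199.89
Step 3: 90 μL brought to 40.8 mL → factor 40800/90 = 453.33
Overall dilution factor = 2.9643 × 199.89 × 453.33 = 2.6861 × 10^5
Stock = 931 nM × 2.6861 × 10^5 = 2.501 × 10^8 nM = 0.250 M

0.250 M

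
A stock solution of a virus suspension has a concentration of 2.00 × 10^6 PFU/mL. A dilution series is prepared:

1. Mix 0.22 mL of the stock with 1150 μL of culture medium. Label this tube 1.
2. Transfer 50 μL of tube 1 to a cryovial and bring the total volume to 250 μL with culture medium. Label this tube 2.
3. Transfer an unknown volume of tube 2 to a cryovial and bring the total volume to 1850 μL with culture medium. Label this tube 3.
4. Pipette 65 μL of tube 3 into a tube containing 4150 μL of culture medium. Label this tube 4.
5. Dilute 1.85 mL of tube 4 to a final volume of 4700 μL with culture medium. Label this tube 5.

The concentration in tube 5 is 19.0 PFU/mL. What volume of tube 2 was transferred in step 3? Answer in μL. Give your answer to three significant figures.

Step 1: 0.22 mL + 1150 μL = 1.37 mL total → factor 1.37/0.22 = 6.2273
Step 2: 50 μL brought to 250 μL → factor 250/50 = 5
Step 3: v brought to 1850 μL → factor = 1850 μL/v
Step 4: 65 μL + 4150 μL = 4215 μL total → factor 4215/65 = 64.846
Step 5: 1.85 mL brought to 4700 μL → factor 4.7/1.85 = 2.5405
Product of known-step factors = 5129.5
Overall factor = 2.00 × 10^6 PFU/mL / (19.0 PFU/mL) = 1.0526 × 10^5
Step-3 factor = 1.0526 × 10^5 / 5129.5 = 20.521
v = 1850 μL / 20.521 = 90.2 μL

90.2 μL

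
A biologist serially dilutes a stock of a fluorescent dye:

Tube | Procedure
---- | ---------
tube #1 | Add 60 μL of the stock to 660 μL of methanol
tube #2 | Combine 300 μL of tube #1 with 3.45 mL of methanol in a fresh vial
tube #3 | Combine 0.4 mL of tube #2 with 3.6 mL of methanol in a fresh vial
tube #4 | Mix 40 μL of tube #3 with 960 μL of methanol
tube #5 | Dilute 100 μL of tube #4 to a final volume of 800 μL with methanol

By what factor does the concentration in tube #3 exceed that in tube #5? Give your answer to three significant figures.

200

Step 1: 60 μL + 660 μL = 720 μL total → factor 720/60 = 12
Step 2: 300 μL + 3.45 mL = 3750 μL total → factor 3750/300 = 12.5
Step 3: 0.4 mL + 3.6 mL = 4 mL total → factor 4/0.4 = 10
Step 4: 40 μL + 960 μL = 1000 μL total → factor 1000/40 = 25
Step 5: 100 μL brought to 800 μL → factor 800/100 = 8
Dilution factor to tube #3 = 1500; to tube #5 = 3 × 10^5
[tube #3]/[tube #5] = (factor to tube #5)/(factor to tube #3) = 3 × 10^5/1500 = 200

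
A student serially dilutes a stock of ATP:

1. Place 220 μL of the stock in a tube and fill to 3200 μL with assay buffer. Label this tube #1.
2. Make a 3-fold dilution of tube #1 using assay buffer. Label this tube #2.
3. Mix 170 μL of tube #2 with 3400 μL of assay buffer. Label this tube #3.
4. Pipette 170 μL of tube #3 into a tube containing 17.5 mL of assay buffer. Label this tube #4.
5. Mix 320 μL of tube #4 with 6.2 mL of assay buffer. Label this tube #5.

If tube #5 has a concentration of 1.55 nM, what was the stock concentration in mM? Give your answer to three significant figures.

Step 1: 220 μL brought to 3200 μL → factor 3200/220 = 14.545
Step 2: 3-fold → factor 3
Step 3: 170 μL + 3400 μL = 3570 μL total → factor 3570/170 = 21
Step 4: 170 μL + 17.5 mL = 17670 μL total → factor 17670/170 = 103.94
Step 5: 320 μL + 6.2 mL = 6520 μL total → factor 6520/320 = 20.375
Overall dilution factor = 14.545 × 3 × 21 × 103.94 × 20.375 = 1.9407 × 10^6
Stock = 1.55 nM × 1.9407 × 10^6 = 3.008 × 10^6 nM = 3.01 mM

3.01 mM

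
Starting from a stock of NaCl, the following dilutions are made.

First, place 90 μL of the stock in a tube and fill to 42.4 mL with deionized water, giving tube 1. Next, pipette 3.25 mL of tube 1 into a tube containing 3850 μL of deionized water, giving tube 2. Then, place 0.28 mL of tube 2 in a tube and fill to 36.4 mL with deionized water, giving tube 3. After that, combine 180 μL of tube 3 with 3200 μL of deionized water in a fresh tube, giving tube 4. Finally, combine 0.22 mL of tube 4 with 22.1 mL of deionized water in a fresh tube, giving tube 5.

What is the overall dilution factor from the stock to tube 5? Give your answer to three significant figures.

Step 1: 90 μL brought to 42.4 mL → factor 42400/90 = 471.11
Step 2: 3.25 mL + 3850 μL = 7.1 mL total → factor 7.1/3.25 = 2.1846
Step 3: 0.28 mL brought to 36.4 mL → factor 36.4/0.28 = 130
Step 4: 180 μL + 3200 μL = 3380 μL total → factor 3380/180 = 18.778
Step 5: 0.22 mL + 22.1 mL = 22.32 mL total → factor 22.32/0.22 = 101.45
Overall dilution factor = 471.11 × 2.1846 × 130 × 18.778 × 101.45 = 2.5489 × 10^8

2.55 × 10^8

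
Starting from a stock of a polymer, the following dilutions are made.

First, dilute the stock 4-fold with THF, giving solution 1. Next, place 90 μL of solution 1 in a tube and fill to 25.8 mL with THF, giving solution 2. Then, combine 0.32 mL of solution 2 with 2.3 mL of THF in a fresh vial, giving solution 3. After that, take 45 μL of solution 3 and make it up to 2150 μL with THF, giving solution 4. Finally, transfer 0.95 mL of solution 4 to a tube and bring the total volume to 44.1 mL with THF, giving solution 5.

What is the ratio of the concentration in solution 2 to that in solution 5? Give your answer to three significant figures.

Step 1: 4-fold → factor 4
Step 2: 90 μL brought to 25.8 mL → factor 25800/90 = 286.67
Step 3: 0.32 mL + 2.3 mL = 2.62 mL total → factor 2.62/0.32 = 8.1875
Step 4: 45 μL brought to 2150 μL → factor 2150/45 = 47.778
Step 5: 0.95 mL brought to 44.1 mL → factor 44.1/0.95 = 46.421
Dilution factor to solution 2 = 1146.7; to solution 5 = 2.0822 × 10^7
[solution 2]/[solution 5] = (factor to solution 5)/(factor to solution 2) = 2.0822 × 10^7/1146.7 = 1.82 × 10^4

1.82 × 10^4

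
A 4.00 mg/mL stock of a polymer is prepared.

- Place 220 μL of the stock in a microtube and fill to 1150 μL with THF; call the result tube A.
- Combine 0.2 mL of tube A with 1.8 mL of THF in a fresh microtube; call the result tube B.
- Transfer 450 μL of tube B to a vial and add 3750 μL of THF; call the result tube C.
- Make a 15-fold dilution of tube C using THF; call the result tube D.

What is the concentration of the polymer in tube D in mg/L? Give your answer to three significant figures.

Step 1: 220 μL brought to 1150 μL → factor 1150/220 = 5.2273
Step 2: 0.2 mL + 1.8 mL = 2 mL total → factor 2/0.2 = 10
Step 3: 450 μL + 3750 μL = 4200 μL total → factor 4200/450 = 9.3333
Step 4: 15-fold → factor 15
Overall dilution factor = 5.2273 × 10 × 9.3333 × 15 = 7318.2
Final = 4.00 mg/mL / 7318.2 = 0.0005466 mg/mL = 0.547 mg/L

0.547 mg/L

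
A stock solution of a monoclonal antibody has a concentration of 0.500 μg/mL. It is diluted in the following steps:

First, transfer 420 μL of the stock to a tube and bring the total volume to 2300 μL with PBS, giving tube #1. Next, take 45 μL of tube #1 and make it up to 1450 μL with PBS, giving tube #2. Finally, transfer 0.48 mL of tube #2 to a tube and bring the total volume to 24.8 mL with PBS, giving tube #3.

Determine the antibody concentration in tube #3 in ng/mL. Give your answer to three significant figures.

0.0548 ng/mL

Step 1: 420 μL brought to 2300 μL → factor 2300/420 = 5.4762
Step 2: 45 μL brought to 1450 μL → factor 1450/45 = 32.222
Step 3: 0.48 mL brought to 24.8 mL → factor 24.8/0.48 = 51.667
Overall dilution factor = 5.4762 × 32.222 × 51.667 = 9116.8
Final = 0.500 μg/mL / 9116.8 = 5.484 × 10^-5 μg/mL = 0.0548 ng/mL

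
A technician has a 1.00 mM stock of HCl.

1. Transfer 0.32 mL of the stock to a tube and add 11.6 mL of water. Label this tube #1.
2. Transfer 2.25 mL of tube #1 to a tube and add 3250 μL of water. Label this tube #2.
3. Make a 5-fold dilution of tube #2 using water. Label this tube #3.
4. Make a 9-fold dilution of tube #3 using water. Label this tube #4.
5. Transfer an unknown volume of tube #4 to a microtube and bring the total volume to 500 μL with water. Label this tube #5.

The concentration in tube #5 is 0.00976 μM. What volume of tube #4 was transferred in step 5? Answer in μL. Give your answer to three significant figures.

20.0 μL

Step 1: 0.32 mL + 11.6 mL = 11.92 mL total → factor 11.92/0.32 = 37.25
Step 2: 2.25 mL + 3250 μL = 5.5 mL total → factor 5.5/2.25 = 2.4444
Step 3: 5-fold → factor 5
Step 4: 9-fold → factor 9
Step 5: v brought to 500 μL → factor = 500 μL/v
Product of known-step factors = 4097.5
Overall factor = 1.00 mM / (0.00976 μM) = 1.0246 × 10^5
Step-5 factor = 1.0246 × 10^5 / 4097.5 = 25.005
v = 500 μL / 25.005 = 20.0 μL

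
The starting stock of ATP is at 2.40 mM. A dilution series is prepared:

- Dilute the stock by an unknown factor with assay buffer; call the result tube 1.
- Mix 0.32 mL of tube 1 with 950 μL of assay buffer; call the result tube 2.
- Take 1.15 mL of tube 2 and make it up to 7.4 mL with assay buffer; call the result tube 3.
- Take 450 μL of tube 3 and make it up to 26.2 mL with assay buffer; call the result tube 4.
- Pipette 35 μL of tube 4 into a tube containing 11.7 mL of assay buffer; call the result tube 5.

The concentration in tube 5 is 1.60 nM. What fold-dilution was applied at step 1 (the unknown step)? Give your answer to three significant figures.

3.01-fold

Step 1: unknown factor x
Step 2: 0.32 mL + 950 μL = 1.27 mL total → factor 1.27/0.32 = 3.9688
Step 3: 1.15 mL brought to 7.4 mL → factor 7.4/1.15 = 6.4348
Step 4: 450 μL brought to 26.2 mL → factor 26200/450 = 58.222
Step 5: 35 μL + 11.7 mL = 11735 μL total → factor 11735/35 = 335.29
Product of known-step factors = 4.9853 × 10^5
Overall factor = 2.40 mM / (1.60 nM) = 1.5 × 10^6
x = 1.5 × 10^6 / 4.9853 × 10^5 = 3.01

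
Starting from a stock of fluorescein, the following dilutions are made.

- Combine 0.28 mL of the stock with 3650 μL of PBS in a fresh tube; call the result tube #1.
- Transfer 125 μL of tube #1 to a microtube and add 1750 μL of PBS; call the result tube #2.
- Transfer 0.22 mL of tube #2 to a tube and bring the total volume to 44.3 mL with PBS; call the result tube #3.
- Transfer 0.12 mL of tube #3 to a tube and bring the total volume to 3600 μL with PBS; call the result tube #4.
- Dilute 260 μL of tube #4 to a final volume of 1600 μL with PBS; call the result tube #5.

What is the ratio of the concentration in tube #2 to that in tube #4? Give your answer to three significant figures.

Step 1: 0.28 mL + 3650 μL = 3.93 mL total → factor 3.93/0.28 = 14.036
Step 2: 125 μL + 1750 μL = 1875 μL total → factor 1875/125 = 15
Step 3: 0.22 mL brought to 44.3 mL → factor 44.3/0.22 = 201.36
Step 4: 0.12 mL brought to 3600 μL → factor 3.6/0.12 = 30
Dilution factor to tube #2 = 210.54; to tube #4 = 1.2718 × 10^6
[tube #2]/[tube #4] = (factor to tube #4)/(factor to tube #2) = 1.2718 × 10^6/210.54 = 6.04 × 10^3

6.04 × 10^3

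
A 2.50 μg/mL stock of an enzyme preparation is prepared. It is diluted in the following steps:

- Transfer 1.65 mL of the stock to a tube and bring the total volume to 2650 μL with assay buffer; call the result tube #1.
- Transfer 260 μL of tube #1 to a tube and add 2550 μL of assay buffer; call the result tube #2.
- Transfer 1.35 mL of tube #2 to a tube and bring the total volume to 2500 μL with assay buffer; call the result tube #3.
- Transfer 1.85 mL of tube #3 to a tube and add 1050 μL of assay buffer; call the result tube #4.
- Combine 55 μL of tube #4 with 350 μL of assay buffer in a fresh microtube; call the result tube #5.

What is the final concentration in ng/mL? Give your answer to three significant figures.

6.74 ng/mL

Step 1: 1.65 mL brought to 2650 μL → factor 2.65/1.65 = 1.6061
Step 2: 260 μL + 2550 μL = 2810 μL total → factor 2810/260 = 10.808
Step 3: 1.35 mL brought to 2500 μL → factor 2.5/1.35 = 1.8519
Step 4: 1.85 mL + 1050 μL = 2.9 mL total → factor 2.9/1.85 = 1.5676
Step 5: 55 μL + 350 μL = 405 μL total → factor 405/55 = 7.3636
Overall dilution factor = 1.6061 × 10.808 × 1.8519 × 1.5676 × 7.3636 = 371.04
Final = 2.50 μg/mL / 371.04 = 0.006738 μg/mL = 6.74 ng/mL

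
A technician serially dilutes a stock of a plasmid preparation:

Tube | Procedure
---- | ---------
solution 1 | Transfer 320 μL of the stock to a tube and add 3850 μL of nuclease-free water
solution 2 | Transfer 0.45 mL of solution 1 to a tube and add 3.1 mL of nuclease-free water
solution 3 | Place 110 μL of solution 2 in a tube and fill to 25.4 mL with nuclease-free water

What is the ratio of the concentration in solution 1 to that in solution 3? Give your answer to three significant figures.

1.82 × 10^3

Step 1: 320 μL + 3850 μL = 4170 μL total → factor 4170/320 = 13.031
Step 2: 0.45 mL + 3.1 mL = 3.55 mL total → factor 3.55/0.45 = 7.8889
Step 3: 110 μL brought to 25.4 mL → factor 25400/110 = 230.91
Dilution factor to solution 1 = 13.031; to solution 3 = 23738
[solution 1]/[solution 3] = (factor to solution 3)/(factor to solution 1) = 23738/13.031 = 1.82 × 10^3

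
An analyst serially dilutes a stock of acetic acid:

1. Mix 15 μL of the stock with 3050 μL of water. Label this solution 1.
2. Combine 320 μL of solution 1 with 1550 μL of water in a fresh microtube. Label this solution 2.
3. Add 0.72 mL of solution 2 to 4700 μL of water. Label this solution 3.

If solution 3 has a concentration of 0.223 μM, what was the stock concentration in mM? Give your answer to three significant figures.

Step 1: 15 μL + 3050 μL = 3065 μL total → factor 3065/15 = 204.33
Step 2: 320 μL + 1550 μL = 1870 μL total → factor 1870/320 = 5.8438
Step 3: 0.72 mL + 4700 μL = 5.42 mL total → factor 5.42/0.72 = 7.5278
Overall dilution factor = 204.33 × 5.8438 × 7.5278 = 8988.7
Stock = 0.223 μM × 8988.7 = 2004 μM = 2.00 mM

2.00 mM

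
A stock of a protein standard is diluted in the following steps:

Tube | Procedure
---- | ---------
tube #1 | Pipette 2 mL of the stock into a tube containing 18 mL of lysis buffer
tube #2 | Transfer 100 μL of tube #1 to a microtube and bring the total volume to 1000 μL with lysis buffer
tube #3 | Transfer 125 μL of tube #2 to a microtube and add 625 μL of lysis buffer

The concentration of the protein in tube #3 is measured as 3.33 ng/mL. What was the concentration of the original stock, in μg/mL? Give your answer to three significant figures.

2.00 μg/mL

Step 1: 2 mL + 18 mL = 20 mL total → factor 20/2 = 10
Step 2: 100 μL brought to 1000 μL → factor 1000/100 = 10
Step 3: 125 μL + 625 μL = 750 μL total → factor 750/125 = 6
Overall dilution factor = 10 × 10 × 6 = 600
Stock = 3.33 ng/mL × 600 = 1998 ng/mL = 2.00 μg/mL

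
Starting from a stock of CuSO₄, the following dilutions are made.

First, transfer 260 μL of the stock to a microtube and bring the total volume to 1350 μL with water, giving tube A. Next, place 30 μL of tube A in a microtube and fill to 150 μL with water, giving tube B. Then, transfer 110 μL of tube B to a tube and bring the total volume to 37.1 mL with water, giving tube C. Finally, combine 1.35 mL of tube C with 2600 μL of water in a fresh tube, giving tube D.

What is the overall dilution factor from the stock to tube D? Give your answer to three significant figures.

Step 1: 260 μL brought to 1350 μL → factor 1350/260 = 5.1923
Step 2: 30 μL brought to 150 μL → factor 150/30 = 5
Step 3: 110 μL brought to 37.1 mL → factor 37100/110 = 337.27
Step 4: 1.35 mL + 2600 μL = 3.95 mL total → factor 3.95/1.35 = 2.9259
Overall dilution factor = 5.1923 × 5 × 337.27 × 2.9259 = 25620

2.56 × 10^4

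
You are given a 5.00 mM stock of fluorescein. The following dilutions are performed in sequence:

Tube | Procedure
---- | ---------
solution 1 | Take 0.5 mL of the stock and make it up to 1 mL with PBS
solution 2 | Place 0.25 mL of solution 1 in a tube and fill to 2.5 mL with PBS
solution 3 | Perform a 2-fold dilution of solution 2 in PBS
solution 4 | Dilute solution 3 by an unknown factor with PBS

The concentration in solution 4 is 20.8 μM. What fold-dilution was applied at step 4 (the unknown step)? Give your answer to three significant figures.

Step 1: 0.5 mL brought to 1 mL → factor 1/0.5 = 2
Step 2: 0.25 mL brought to 2.5 mL → factor 2.5/0.25 = 10
Step 3: 2-fold → factor 2
Step 4: unknown factor x
Product of known-step factors = 40
Overall factor = 5.00 mM / (20.8 μM) = 240.38
x = 240.38 / 40 = 6.01

6.01-fold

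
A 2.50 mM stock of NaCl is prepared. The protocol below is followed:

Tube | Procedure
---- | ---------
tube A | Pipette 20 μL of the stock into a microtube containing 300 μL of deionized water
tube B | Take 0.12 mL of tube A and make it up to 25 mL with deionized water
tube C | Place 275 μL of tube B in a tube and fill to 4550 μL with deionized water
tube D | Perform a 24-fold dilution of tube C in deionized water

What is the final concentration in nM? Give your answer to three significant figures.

Step 1: 20 μL + 300 μL = 320 μL total → factor 320/20 = 16
Step 2: 0.12 mL brought to 25 mL → factor 25/0.12 = 208.33
Step 3: 275 μL brought to 4550 μL → factor 4550/275 = 16.545
Step 4: 24-fold → factor 24
Overall dilution factor = 16 × 208.33 × 16.545 × 24 = 1.3236 × 10^6
Final = 2.50 mM / 1.3236 × 10^6 = 1.889 × 10^-6 mM = 1.89 nM

1.89 nM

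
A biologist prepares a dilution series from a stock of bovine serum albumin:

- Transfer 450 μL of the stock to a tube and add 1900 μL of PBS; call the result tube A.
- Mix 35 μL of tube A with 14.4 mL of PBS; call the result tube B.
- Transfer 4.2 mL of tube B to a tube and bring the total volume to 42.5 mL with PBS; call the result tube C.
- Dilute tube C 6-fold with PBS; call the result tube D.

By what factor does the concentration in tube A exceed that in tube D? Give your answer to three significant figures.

Step 1: 450 μL + 1900 μL = 2350 μL total → factor 2350/450 = 5.2222
Step 2: 35 μL + 14.4 mL = 14435 μL total → factor 14435/35 = 412.43
Step 3: 4.2 mL brought to 42.5 mL → factor 42.5/4.2 = 10.119
Step 4: 6-fold → factor 6
Dilution factor to tube A = 5.2222; to tube D = 1.3077 × 10^5
[tube A]/[tube D] = (factor to tube D)/(factor to tube A) = 1.3077 × 10^5/5.2222 = 2.50 × 10^4

2.50 × 10^4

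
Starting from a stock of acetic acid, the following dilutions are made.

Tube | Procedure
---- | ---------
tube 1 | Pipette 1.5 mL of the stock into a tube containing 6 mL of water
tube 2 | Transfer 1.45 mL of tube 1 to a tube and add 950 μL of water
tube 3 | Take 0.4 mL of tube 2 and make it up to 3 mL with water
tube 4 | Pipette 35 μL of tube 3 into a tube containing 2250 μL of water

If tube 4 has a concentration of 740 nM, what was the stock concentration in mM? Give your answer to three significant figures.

Step 1: 1.5 mL + 6 mL = 7.5 mL total → factor 7.5/1.5 = 5
Step 2: 1.45 mL + 950 μL = 2.4 mL total → factor 2.4/1.45 = 1.6552
Step 3: 0.4 mL brought to 3 mL → factor 3/0.4 = 7.5
Step 4: 35 μL + 2250 μL = 2285 μL total → factor 2285/35 = 65.286
Overall dilution factor = 5 × 1.6552 × 7.5 × 65.286 = 4052.2
Stock = 740 nM × 4052.2 = 2.999 × 10^6 nM = 3.00 mM

3.00 mM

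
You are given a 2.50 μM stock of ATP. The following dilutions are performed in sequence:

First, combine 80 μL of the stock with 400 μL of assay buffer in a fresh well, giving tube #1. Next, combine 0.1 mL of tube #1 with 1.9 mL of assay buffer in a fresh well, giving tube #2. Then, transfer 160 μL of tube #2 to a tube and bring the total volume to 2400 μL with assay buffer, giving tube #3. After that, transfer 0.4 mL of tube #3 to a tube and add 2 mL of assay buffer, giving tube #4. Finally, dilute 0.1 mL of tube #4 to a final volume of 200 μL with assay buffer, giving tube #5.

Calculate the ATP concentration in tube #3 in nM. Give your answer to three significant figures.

Step 1: 80 μL + 400 μL = 480 μL total → factor 480/80 = 6
Step 2: 0.1 mL + 1.9 mL = 2 mL total → factor 2/0.1 = 20
Step 3: 160 μL brought to 2400 μL → factor 2400/160 = 15
Dilution factor through tube #3 = 6 × 20 × 15 = 1800
[tube #3] = 2.50 μM / 1800 = 0.001389 μM = 1.39 nM

1.39 nM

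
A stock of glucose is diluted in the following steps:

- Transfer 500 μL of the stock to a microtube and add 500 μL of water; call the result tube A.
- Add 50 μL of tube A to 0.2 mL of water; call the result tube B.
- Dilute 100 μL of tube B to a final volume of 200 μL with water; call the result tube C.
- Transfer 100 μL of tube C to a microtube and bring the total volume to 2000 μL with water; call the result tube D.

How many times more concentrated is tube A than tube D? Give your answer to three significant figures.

Step 1: 500 μL + 500 μL = 1000 μL total → factor 1000/500 = 2
Step 2: 50 μL + 0.2 mL = 250 μL total → factor 250/50 = 5
Step 3: 100 μL brought to 200 μL → factor 200/100 = 2
Step 4: 100 μL brought to 2000 μL → factor 2000/100 = 20
Dilution factor to tube A = 2; to tube D = 400
[tube A]/[tube D] = (factor to tube D)/(factor to tube A) = 400/2 = 200

200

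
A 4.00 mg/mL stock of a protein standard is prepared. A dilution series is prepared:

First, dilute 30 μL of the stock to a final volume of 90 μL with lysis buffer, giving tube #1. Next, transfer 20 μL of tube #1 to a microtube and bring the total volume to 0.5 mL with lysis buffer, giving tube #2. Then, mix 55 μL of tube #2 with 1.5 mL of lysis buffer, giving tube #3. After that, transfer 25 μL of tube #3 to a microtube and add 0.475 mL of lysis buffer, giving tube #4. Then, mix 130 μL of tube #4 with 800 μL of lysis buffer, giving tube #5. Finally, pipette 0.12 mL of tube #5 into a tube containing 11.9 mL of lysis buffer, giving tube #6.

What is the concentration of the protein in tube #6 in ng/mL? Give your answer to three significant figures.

Step 1: 30 μL brought to 90 μL → factor 90/30 = 3
Step 2: 20 μL brought to 0.5 mL → factor 500/20 = 25
Step 3: 55 μL + 1.5 mL = 1555 μL total → factor 1555/55 = 28.273
Step 4: 25 μL + 0.475 mL = 500 μL total → factor 500/25 = 20
Step 5: 130 μL + 800 μL = 930 μL total → factor 930/130 = 7.1538
Step 6: 0.12 mL + 11.9 mL = 12.02 mL total → factor 12.02/0.12 = 100.17
Overall dilution factor = 3 × 25 × 28.273 × 20 × 7.1538 × 100.17 = 3.0389 × 10^7
Final = 4.00 mg/mL / 3.0389 × 10^7 = 1.316 × 10^-7 mg/mL = 0.132 ng/mL

0.132 ng/mL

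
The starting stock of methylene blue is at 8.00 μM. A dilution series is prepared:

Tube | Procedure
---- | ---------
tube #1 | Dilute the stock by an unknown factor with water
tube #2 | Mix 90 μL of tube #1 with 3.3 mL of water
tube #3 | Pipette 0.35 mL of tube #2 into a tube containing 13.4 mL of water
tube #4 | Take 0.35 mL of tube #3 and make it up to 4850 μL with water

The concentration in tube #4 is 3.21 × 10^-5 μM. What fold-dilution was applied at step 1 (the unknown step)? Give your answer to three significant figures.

12.2-fold

Step 1: unknown factor x
Step 2: 90 μL + 3.3 mL = 3390 μL total → factor 3390/90 = 37.667
Step 3: 0.35 mL + 13.4 mL = 13.75 mL total → factor 13.75/0.35 = 39.286
Step 4: 0.35 mL brought to 4850 μL → factor 4.85/0.35 = 13.857
Product of known-step factors = 20505
Overall factor = 8.00 μM / (3.21 × 10^-5 μM) = 2.4922 × 10^5
x = 2.4922 × 10^5 / 20505 = 12.2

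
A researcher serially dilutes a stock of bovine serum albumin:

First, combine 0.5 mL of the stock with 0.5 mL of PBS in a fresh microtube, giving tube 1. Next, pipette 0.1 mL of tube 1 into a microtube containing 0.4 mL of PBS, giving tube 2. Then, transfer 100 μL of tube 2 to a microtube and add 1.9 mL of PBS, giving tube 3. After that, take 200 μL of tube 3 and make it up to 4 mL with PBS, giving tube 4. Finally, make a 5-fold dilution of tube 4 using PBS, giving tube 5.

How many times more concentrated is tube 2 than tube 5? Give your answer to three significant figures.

Step 1: 0.5 mL + 0.5 mL = 1 mL total → factor 1/0.5 = 2
Step 2: 0.1 mL + 0.4 mL = 0.5 mL total → factor 0.5/0.1 = 5
Step 3: 100 μL + 1.9 mL = 2000 μL total → factor 2000/100 = 20
Step 4: 200 μL brought to 4 mL → factor 4000/200 = 20
Step 5: 5-fold → factor 5
Dilution factor to tube 2 = 10; to tube 5 = 20000
[tube 2]/[tube 5] = (factor to tube 5)/(factor to tube 2) = 20000/10 = 2.00 × 10^3

2.00 × 10^3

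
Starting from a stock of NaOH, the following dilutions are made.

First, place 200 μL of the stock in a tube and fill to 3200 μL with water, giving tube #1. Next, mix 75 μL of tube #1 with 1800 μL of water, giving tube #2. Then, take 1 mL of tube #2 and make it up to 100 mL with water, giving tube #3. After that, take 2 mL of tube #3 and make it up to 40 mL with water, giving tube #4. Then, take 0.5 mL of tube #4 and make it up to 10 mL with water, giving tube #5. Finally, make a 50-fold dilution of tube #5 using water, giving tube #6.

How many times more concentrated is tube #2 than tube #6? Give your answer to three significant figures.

Step 1: 200 μL brought to 3200 μL → factor 3200/200 = 16
Step 2: 75 μL + 1800 μL = 1875 μL total → factor 1875/75 = 25
Step 3: 1 mL brought to 100 mL → factor 100/1 = 100
Step 4: 2 mL brought to 40 mL → factor 40/2 = 20
Step 5: 0.5 mL brought to 10 mL → factor 10/0.5 = 20
Step 6: 50-fold → factor 50
Dilution factor to tube #2 = 400; to tube #6 = 8 × 10^8
[tube #2]/[tube #6] = (factor to tube #6)/(factor to tube #2) = 8 × 10^8/400 = 2.00 × 10^6

2.00 × 10^6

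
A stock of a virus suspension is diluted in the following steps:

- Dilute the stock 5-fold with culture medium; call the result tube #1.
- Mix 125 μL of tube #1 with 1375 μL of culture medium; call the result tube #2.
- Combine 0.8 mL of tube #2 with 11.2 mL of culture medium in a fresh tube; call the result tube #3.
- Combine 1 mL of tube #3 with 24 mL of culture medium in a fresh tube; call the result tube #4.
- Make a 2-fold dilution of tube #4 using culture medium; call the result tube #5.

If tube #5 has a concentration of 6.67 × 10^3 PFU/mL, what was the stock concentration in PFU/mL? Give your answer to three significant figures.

3.00 × 10^8 PFU/mL

Step 1: 5-fold → factor 5
Step 2: 125 μL + 1375 μL = 1500 μL total → factor 1500/125 = 12
Step 3: 0.8 mL + 11.2 mL = 12 mL total → factor 12/0.8 = 15
Step 4: 1 mL + 24 mL = 25 mL total → factor 25/1 = 25
Step 5: 2-fold → factor 2
Overall dilution factor = 5 × 12 × 15 × 25 × 2 = 45000
Stock = 6.67 × 10^3 PFU/mL × 45000 = 3.00 × 10^8 PFU/mL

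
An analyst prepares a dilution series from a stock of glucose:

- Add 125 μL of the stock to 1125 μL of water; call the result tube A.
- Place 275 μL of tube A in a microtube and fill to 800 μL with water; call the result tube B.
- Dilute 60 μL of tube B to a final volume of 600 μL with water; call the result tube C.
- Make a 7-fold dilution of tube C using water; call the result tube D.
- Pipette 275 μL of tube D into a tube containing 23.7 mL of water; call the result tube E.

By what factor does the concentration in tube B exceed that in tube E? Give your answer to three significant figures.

Step 1: 125 μL + 1125 μL = 1250 μL total → factor 1250/125 = 10
Step 2: 275 μL brought to 800 μL → factor 800/275 = 2.9091
Step 3: 60 μL brought to 600 μL → factor 600/60 = 10
Step 4: 7-fold → factor 7
Step 5: 275 μL + 23.7 mL = 23975 μL total → factor 23975/275 = 87.182
Dilution factor to tube B = 29.091; to tube E = 1.7753 × 10^5
[tube B]/[tube E] = (factor to tube E)/(factor to tube B) = 1.7753 × 10^5/29.091 = 6.10 × 10^3

6.10 × 10^3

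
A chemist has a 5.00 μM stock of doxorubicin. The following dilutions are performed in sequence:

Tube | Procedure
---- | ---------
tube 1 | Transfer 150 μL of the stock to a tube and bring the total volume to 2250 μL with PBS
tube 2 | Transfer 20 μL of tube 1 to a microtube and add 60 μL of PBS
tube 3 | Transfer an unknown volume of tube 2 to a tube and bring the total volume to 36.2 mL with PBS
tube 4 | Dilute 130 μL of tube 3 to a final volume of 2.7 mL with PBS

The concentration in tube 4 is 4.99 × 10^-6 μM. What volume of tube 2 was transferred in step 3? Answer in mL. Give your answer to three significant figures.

Step 1: 150 μL brought to 2250 μL → factor 2250/150 = 15
Step 2: 20 μL + 60 μL = 80 μL total → factor 80/20 = 4
Step 3: v brought to 36.2 mL → factor = 36.2 mL/v
Step 4: 130 μL brought to 2.7 mL → factor 2700/130 = 20.769
Product of known-step factors = 1246.2
Overall factor = 5.00 μM / (4.99 × 10^-6 μM) = 1.002 × 10^6
Step-3 factor = 1.002 × 10^6 / 1246.2 = 804.08
v = 36.2 mL / 804.08 = 0.0450 mL

0.0450 mL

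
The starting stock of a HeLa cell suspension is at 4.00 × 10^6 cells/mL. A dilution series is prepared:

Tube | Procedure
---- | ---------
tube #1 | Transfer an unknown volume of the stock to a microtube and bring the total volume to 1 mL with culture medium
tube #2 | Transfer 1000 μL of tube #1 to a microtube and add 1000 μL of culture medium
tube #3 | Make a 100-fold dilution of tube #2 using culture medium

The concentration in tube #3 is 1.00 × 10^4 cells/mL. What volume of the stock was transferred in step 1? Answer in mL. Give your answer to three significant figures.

0.500 mL

Step 1: v brought to 1 mL → factor = 1 mL/v
Step 2: 1000 μL + 1000 μL = 2000 μL total → factor 2000/1000 = 2
Step 3: 100-fold → factor 100
Product of known-step factors = 200
Overall factor = 4.00 × 10^6 cells/mL / (1.00 × 10^4 cells/mL) = 400
Step-1 factor = 400 / 200 = 2
v = 1 mL / 2 = 0.500 mL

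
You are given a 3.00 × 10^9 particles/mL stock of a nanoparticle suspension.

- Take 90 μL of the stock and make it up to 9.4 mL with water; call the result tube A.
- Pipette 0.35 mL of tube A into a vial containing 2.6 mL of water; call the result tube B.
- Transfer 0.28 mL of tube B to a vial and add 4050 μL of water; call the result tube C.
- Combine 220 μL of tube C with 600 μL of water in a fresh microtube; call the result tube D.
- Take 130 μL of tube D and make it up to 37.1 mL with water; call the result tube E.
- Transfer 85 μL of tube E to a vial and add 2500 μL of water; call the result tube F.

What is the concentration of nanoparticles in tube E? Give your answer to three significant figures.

207 particles/mL

Step 1: 90 μL brought to 9.4 mL → factor 9400/90 = 104.44
Step 2: 0.35 mL + 2.6 mL = 2.95 mL total → factor 2.95/0.35 = 8.4286
Step 3: 0.28 mL + 4050 μL = 4.33 mL total → factor 4.33/0.28 = 15.464
Step 4: 220 μL + 600 μL = 820 μL total → factor 820/220 = 3.7273
Step 5: 130 μL brought to 37.1 mL → factor 37100/130 = 285.38
Dilution factor through tube E = 104.44 × 8.4286 × 15.464 × 3.7273 × 285.38 = 1.4481 × 10^7
[tube E] = 3.00 × 10^9 particles/mL / 1.4481 × 10^7 = 207 particles/mL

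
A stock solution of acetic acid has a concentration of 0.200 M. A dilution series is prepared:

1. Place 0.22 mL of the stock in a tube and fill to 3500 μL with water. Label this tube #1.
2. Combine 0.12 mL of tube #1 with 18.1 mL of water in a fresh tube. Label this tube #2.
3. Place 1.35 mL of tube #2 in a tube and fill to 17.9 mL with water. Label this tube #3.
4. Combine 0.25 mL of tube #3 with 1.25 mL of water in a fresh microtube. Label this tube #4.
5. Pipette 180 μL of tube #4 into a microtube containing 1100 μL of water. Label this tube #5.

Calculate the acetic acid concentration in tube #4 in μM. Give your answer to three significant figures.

Step 1: 0.22 mL brought to 3500 μL → factor 3.5/0.22 = 15.909
Step 2: 0.12 mL + 18.1 mL = 18.22 mL total → factor 18.22/0.12 = 151.83
Step 3: 1.35 mL brought to 17.9 mL → factor 17.9/1.35 = 13.259
Step 4: 0.25 mL + 1.25 mL = 1.5 mL total → factor 1.5/0.25 = 6
Dilution factor through tube #4 = 15.909 × 151.83 × 13.259 × 6 = 1.9217 × 10^5
[tube #4] = 0.200 M / 1.9217 × 10^5 = 1.041 × 10^-6 M = 1.04 μM

1.04 μM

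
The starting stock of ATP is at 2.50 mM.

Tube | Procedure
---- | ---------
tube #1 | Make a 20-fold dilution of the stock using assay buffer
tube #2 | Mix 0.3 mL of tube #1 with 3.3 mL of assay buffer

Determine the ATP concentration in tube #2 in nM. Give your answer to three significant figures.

1.04 × 10^4 nM

Step 1: 20-fold → factor 20
Step 2: 0.3 mL + 3.3 mL = 3.6 mL total → factor 3.6/0.3 = 12
Overall dilution factor = 20 × 12 = 240
Final = 2.50 mM / 240 = 0.01042 mM = 1.04 × 10^4 nM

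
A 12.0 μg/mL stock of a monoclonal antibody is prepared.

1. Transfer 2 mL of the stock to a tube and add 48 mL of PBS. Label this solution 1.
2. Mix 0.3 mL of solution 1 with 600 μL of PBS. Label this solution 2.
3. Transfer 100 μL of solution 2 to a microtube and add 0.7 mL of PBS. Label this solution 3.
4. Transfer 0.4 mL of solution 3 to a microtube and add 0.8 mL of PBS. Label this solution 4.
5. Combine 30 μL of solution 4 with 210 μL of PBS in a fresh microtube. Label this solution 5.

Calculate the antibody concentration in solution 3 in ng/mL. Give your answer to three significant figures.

Step 1: 2 mL + 48 mL = 50 mL total → factor 50/2 = 25
Step 2: 0.3 mL + 600 μL = 0.9 mL total → factor 0.9/0.3 = 3
Step 3: 100 μL + 0.7 mL = 800 μL total → factor 800/100 = 8
Dilution factor through solution 3 = 25 × 3 × 8 = 600
[solution 3] = 12.0 μg/mL / 600 = 0.02000 μg/mL = 20.0 ng/mL

20.0 ng/mL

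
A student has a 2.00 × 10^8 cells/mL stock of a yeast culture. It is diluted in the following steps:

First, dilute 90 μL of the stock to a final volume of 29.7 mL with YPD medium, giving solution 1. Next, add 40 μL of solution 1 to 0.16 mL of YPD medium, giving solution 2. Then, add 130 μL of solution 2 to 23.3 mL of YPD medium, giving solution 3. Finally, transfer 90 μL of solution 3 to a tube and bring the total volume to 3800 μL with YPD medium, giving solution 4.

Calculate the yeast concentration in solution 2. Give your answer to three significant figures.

Step 1: 90 μL brought to 29.7 mL → factor 29700/90 = 330
Step 2: 40 μL + 0.16 mL = 200 μL total → factor 200/40 = 5
Dilution factor through solution 2 = 330 × 5 = 1650
[solution 2] = 2.00 × 10^8 cells/mL / 1650 = 1.21 × 10^5 cells/mL

1.21 × 10^5 cells/mL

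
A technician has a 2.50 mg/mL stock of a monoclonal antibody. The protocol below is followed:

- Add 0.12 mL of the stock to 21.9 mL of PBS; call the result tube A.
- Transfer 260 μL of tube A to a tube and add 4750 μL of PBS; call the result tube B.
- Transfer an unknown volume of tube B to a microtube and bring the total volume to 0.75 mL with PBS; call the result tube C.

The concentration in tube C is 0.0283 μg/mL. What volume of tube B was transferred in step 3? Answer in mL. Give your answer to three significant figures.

0.0300 mL

Step 1: 0.12 mL + 21.9 mL = 22.02 mL total → factor 22.02/0.12 = 183.5
Step 2: 260 μL + 4750 μL = 5010 μL total → factor 5010/260 = 19.269
Step 3: v brought to 0.75 mL → factor = 0.75 mL/v
Product of known-step factors = 3535.9
Overall factor = 2.50 mg/mL / (0.0283 μg/mL) = 88339
Step-3 factor = 88339 / 3535.9 = 24.983
v = 0.75 mL / 24.983 = 0.0300 mL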